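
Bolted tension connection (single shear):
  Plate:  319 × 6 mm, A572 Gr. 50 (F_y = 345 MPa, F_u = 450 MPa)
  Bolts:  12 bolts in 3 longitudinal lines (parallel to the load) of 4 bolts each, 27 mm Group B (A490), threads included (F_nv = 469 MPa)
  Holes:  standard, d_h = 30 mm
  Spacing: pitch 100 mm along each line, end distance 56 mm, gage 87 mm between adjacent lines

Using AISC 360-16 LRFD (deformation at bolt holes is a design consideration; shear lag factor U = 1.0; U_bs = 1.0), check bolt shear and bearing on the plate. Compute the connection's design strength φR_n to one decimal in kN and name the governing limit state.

Bolt shear: A_b = π(27)²/4 = 572.56 mm². φR_n = 0.75 × 469 × 572.56 × 12 × 1 = 2416.8 kN.
Bearing (6 mm plate, F_u = 450 MPa): end bolts L_c = 56 − 30/2 = 41, R_n = min(1.2×41×6×450, 2.4×27×6×450) = 132.84 kN/bolt; interior L_c = 100 − 30 = 70, R_n = 174.96 kN/bolt. φR_n = 0.75 × (3×132.84 + 9×174.96) = 1479.9 kN.
Governing: min(2416.8, 1479.9) = 1479.9 kN → bearing.

1479.9 kN (bearing governs)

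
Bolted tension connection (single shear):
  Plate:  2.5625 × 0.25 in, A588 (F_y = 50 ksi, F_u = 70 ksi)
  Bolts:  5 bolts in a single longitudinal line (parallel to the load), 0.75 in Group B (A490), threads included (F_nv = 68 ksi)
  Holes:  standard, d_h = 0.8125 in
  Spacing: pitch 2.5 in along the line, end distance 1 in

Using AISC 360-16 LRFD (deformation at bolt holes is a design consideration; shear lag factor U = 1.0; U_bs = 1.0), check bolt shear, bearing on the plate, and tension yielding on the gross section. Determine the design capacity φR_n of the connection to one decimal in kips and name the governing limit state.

28.8 kips (gross-section yield governs)

Bolt shear: A_b = π(0.75)²/4 = 0.44179 in². φR_n = 0.75 × 68 × 0.44179 × 5 × 1 = 112.7 kips.
Bearing (0.25 in plate, F_u = 70 ksi): end bolts L_c = 1 − 0.8125/2 = 0.59375, R_n = min(1.2×0.59375×0.25×70, 2.4×0.75×0.25×70) = 12.469 kips/bolt; interior L_c = 2.5 − 0.8125 = 1.6875, R_n = 31.5 kips/bolt. φR_n = 0.75 × (1×12.469 + 4×31.5) = 103.9 kips.
Tension yield (gross): A_g = 2.5625×0.25 = 0.64063 in². φR_n = 0.90 × 50 × 0.64063 = 28.8 kips.
Governing: min(112.7, 103.9, 28.8) = 28.8 kips → gross-section yield.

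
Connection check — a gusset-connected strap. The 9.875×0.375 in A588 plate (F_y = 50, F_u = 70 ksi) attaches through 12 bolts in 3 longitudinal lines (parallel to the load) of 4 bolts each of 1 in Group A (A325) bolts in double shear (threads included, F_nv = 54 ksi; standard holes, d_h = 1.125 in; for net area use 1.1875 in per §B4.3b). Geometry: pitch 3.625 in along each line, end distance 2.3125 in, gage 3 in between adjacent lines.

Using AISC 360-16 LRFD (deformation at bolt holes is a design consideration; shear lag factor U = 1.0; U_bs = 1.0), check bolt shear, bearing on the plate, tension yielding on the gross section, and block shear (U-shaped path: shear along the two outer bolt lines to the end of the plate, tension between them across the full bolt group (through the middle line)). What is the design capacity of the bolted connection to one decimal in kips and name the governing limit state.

Bolt shear: A_b = π(1)²/4 = 0.7854 in². φR_n = 0.75 × 54 × 0.7854 × 12 × 2 = 763.4 kips.
Bearing (0.375 in plate, F_u = 70 ksi): end bolts L_c = 2.3125 − 1.125/2 = 1.75, R_n = min(1.2×1.75×0.375×70, 2.4×1×0.375×70) = 55.125 kips/bolt; interior L_c = 3.625 − 1.125 = 2.5, R_n = 63 kips/bolt. φR_n = 0.75 × (3×55.125 + 9×63) = 549.3 kips.
Tension yield (gross): A_g = 9.875×0.375 = 3.7031 in². φR_n = 0.90 × 50 × 3.7031 = 166.6 kips.
Block shear: shear path 2×[2.3125+3×3.625] = 2×13.1875 in, A_gv = 9.8906, A_nv = 2×(13.1875 − 3.5×1.1875)×0.375 = 6.7734 in²; tension across gage: (6 − 2×1.1875)×0.375 = 1.3594 in². R_n = min(0.6×70×6.7734, 0.6×50×9.8906) + 1.0×70×1.3594 = min(284.48, 296.72) + 95.158 = 379.64 kips. φR_n = 0.75 × 379.64 = 284.7 kips.
Governing: min(763.4, 549.3, 166.6, 284.7) = 166.6 kips → gross-section yield.

166.6 kips (gross-section yield governs)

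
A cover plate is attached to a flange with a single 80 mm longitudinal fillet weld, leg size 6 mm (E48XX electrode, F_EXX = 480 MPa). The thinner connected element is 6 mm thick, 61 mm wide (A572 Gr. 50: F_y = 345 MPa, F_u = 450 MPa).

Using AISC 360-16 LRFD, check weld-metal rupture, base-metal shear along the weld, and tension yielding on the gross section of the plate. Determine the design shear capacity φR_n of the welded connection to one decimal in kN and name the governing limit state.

73.3 kN (weld metal governs)

Weld metal: throat = 0.707×6 = 4.242 mm, L = 80 mm. φR_n = 0.75 × 0.6 × 480 × 4.242 × 80 = 73.3 kN.
Base metal shear (6 mm plate): yield φR_n = 1.0×0.6×345×6×80 = 99.4 kN; rupture φR_n = 0.75×0.6×450×6×80 = 97.2 kN; take 97.2 kN (rupture).
Tension yield (gross): A_g = 61×6 = 366 mm². φR_n = 0.90 × 345 × 366 = 113.6 kN.
Governing: min(73.3, 97.2, 113.6) = 73.3 kN → weld metal.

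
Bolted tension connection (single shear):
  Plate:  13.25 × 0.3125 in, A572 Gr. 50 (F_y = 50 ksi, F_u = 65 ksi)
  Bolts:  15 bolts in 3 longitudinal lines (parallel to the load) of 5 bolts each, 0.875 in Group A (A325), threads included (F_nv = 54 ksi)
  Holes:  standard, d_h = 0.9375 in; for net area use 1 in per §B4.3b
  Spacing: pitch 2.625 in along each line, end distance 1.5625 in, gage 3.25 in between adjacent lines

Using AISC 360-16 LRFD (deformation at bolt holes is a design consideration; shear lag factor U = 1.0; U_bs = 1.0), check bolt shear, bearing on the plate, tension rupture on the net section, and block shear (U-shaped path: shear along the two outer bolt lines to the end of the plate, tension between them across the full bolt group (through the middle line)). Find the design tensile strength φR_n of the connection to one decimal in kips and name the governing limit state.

Bolt shear: A_b = π(0.875)²/4 = 0.60132 in². φR_n = 0.75 × 54 × 0.60132 × 15 × 1 = 365.3 kips.
Bearing (0.3125 in plate, F_u = 65 ksi): end bolts L_c = 1.5625 − 0.9375/2 = 1.09375, R_n = min(1.2×1.09375×0.3125×65, 2.4×0.875×0.3125×65) = 26.66 kips/bolt; interior L_c = 2.625 − 0.9375 = 1.6875, R_n = 41.133 kips/bolt. φR_n = 0.75 × (3×26.66 + 12×41.133) = 430.2 kips.
Tension rupture (net): A_n = (13.25 − 3×1)×0.3125 = 3.2031 in² (U = 1.0, A_e = A_n). φR_n = 0.75 × 65 × 3.2031 = 156.2 kips.
Block shear: shear path 2×[1.5625+4×2.625] = 2×12.0625 in, A_gv = 7.5391, A_nv = 2×(12.0625 − 4.5×1)×0.3125 = 4.7266 in²; tension across gage: (6.5 − 2×1)×0.3125 = 1.4063 in². R_n = min(0.6×65×4.7266, 0.6×50×7.5391) + 1.0×65×1.4063 = min(184.34, 226.17) + 91.41 = 275.75 kips. φR_n = 0.75 × 275.75 = 206.8 kips.
Governing: min(365.3, 430.2, 156.2, 206.8) = 156.2 kips → net-section rupture.

156.2 kips (net-section rupture governs)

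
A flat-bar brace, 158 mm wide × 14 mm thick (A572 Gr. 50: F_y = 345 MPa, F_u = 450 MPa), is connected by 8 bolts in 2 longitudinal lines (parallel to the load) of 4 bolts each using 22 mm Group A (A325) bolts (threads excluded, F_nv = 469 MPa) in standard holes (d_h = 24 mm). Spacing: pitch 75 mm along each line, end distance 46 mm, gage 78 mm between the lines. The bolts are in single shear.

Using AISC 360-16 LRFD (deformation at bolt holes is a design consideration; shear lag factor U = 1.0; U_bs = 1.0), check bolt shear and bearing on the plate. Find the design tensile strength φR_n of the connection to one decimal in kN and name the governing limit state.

1069.7 kN (bolt shear governs)

Bolt shear: A_b = π(22)²/4 = 380.13 mm². φR_n = 0.75 × 469 × 380.13 × 8 × 1 = 1069.7 kN.
Bearing (14 mm plate, F_u = 450 MPa): end bolts L_c = 46 − 24/2 = 34, R_n = min(1.2×34×14×450, 2.4×22×14×450) = 257.04 kN/bolt; interior L_c = 75 − 24 = 51, R_n = 332.64 kN/bolt. φR_n = 0.75 × (2×257.04 + 6×332.64) = 1882.4 kN.
Governing: min(1069.7, 1882.4) = 1069.7 kN → bolt shear.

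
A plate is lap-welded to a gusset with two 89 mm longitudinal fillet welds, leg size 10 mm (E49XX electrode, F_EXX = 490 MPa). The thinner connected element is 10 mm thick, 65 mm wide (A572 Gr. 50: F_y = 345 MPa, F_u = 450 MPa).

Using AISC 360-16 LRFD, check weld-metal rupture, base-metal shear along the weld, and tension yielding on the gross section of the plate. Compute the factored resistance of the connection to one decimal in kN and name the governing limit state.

201.8 kN (gross-section yield governs)

Weld metal: throat = 0.707×10 = 7.07 mm, L = 2×89 = 178 mm. φR_n = 0.75 × 0.6 × 490 × 7.07 × 178 = 277.5 kN.
Base metal shear (10 mm plate): yield φR_n = 1.0×0.6×345×10×178 = 368.5 kN; rupture φR_n = 0.75×0.6×450×10×178 = 360.5 kN; take 360.5 kN (rupture).
Tension yield (gross): A_g = 65×10 = 650 mm². φR_n = 0.90 × 345 × 650 = 201.8 kN.
Governing: min(277.5, 360.5, 201.8) = 201.8 kN → gross-section yield.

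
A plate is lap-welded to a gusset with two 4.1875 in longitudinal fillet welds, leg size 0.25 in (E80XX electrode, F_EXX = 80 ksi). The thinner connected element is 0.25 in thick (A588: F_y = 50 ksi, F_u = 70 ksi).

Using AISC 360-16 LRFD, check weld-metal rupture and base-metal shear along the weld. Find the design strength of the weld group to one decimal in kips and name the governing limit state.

Weld metal: throat = 0.707×0.25 = 0.17675 in, L = 2×4.1875 = 8.375 in. φR_n = 0.75 × 0.6 × 80 × 0.17675 × 8.375 = 53.3 kips.
Base metal shear (0.25 in plate): yield φR_n = 1.0×0.6×50×0.25×8.375 = 62.8 kips; rupture φR_n = 0.75×0.6×70×0.25×8.375 = 66.0 kips; take 62.8 kips (yield).
Governing: min(53.3, 62.8) = 53.3 kips → weld metal.

53.3 kips (weld metal governs)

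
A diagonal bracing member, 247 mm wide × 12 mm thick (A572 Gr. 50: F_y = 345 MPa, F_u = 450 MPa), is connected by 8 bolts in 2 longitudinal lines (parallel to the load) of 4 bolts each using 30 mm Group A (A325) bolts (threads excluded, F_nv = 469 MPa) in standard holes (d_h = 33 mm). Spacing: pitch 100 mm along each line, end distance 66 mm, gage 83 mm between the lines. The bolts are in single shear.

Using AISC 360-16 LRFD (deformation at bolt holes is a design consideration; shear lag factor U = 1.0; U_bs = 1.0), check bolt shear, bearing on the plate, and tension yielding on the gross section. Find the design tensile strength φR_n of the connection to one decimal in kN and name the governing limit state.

Bolt shear: A_b = π(30)²/4 = 706.86 mm². φR_n = 0.75 × 469 × 706.86 × 8 × 1 = 1989.1 kN.
Bearing (12 mm plate, F_u = 450 MPa): end bolts L_c = 66 − 33/2 = 49.5, R_n = min(1.2×49.5×12×450, 2.4×30×12×450) = 320.76 kN/bolt; interior L_c = 100 − 33 = 67, R_n = 388.8 kN/bolt. φR_n = 0.75 × (2×320.76 + 6×388.8) = 2230.7 kN.
Tension yield (gross): A_g = 247×12 = 2964 mm². φR_n = 0.90 × 345 × 2964 = 920.3 kN.
Governing: min(1989.1, 2230.7, 920.3) = 920.3 kN → gross-section yield.

920.3 kN (gross-section yield governs)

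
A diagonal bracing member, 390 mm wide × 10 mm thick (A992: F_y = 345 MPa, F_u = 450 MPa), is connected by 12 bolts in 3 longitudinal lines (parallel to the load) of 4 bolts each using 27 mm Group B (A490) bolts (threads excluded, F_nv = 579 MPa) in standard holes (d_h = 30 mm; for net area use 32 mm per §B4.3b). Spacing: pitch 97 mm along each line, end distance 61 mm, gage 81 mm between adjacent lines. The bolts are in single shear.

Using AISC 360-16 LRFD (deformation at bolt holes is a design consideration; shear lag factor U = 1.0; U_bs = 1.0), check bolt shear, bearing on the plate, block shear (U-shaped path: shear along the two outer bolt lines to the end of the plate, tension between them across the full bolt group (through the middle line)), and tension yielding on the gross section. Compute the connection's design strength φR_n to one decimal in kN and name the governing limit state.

1211.0 kN (gross-section yield governs)

Bolt shear: A_b = π(27)²/4 = 572.56 mm². φR_n = 0.75 × 579 × 572.56 × 12 × 1 = 2983.6 kN.
Bearing (10 mm plate, F_u = 450 MPa): end bolts L_c = 61 − 30/2 = 46, R_n = min(1.2×46×10×450, 2.4×27×10×450) = 248.4 kN/bolt; interior L_c = 97 − 30 = 67, R_n = 291.6 kN/bolt. φR_n = 0.75 × (3×248.4 + 9×291.6) = 2527.2 kN.
Block shear: shear path 2×[61+3×97] = 2×352 mm, A_gv = 7040, A_nv = 2×(352 − 3.5×32)×10 = 4800 mm²; tension across gage: (162 − 2×32)×10 = 980 mm². R_n = min(0.6×450×4800, 0.6×345×7040) + 1.0×450×980 = min(1296, 1457.3) + 441 = 1737 kN. φR_n = 0.75 × 1737 = 1302.8 kN.
Tension yield (gross): A_g = 390×10 = 3900 mm². φR_n = 0.90 × 345 × 3900 = 1211.0 kN.
Governing: min(2983.6, 2527.2, 1302.8, 1211.0) = 1211.0 kN → gross-section yield.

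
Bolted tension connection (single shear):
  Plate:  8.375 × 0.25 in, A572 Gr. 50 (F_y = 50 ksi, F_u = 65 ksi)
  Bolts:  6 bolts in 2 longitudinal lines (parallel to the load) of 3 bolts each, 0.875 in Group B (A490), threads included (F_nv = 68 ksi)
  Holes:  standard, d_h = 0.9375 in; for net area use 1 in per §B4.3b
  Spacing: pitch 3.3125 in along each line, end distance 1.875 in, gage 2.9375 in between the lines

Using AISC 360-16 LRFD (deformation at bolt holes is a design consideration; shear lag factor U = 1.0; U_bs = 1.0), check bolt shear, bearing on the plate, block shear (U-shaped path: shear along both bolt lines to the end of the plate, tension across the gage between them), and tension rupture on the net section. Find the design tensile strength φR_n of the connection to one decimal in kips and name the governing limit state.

77.7 kips (net-section rupture governs)

Bolt shear: A_b = π(0.875)²/4 = 0.60132 in². φR_n = 0.75 × 68 × 0.60132 × 6 × 1 = 184.0 kips.
Bearing (0.25 in plate, F_u = 65 ksi): end bolts L_c = 1.875 − 0.9375/2 = 1.40625, R_n = min(1.2×1.40625×0.25×65, 2.4×0.875×0.25×65) = 27.422 kips/bolt; interior L_c = 3.3125 − 0.9375 = 2.375, R_n = 34.125 kips/bolt. φR_n = 0.75 × (2×27.422 + 4×34.125) = 143.5 kips.
Block shear: shear path 2×[1.875+2×3.3125] = 2×8.5 in, A_gv = 4.25, A_nv = 2×(8.5 − 2.5×1)×0.25 = 3 in²; tension across gage: (2.9375 − 1×1)×0.25 = 0.48438 in². R_n = min(0.6×65×3, 0.6×50×4.25) + 1.0×65×0.48438 = min(117, 127.5) + 31.485 = 148.49 kips. φR_n = 0.75 × 148.49 = 111.4 kips.
Tension rupture (net): A_n = (8.375 − 2×1)×0.25 = 1.5938 in² (U = 1.0, A_e = A_n). φR_n = 0.75 × 65 × 1.5938 = 77.7 kips.
Governing: min(184.0, 143.5, 111.4, 77.7) = 77.7 kips → net-section rupture.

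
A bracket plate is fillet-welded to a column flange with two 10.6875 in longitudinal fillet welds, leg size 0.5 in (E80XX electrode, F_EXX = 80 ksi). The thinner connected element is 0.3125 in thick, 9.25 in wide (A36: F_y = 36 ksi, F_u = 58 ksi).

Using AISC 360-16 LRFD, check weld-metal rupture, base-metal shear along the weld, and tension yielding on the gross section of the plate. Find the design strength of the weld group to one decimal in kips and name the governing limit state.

Weld metal: throat = 0.707×0.5 = 0.3535 in, L = 2×10.6875 = 21.375 in. φR_n = 0.75 × 0.6 × 80 × 0.3535 × 21.375 = 272.0 kips.
Base metal shear (0.3125 in plate): yield φR_n = 1.0×0.6×36×0.3125×21.375 = 144.3 kips; rupture φR_n = 0.75×0.6×58×0.3125×21.375 = 174.3 kips; take 144.3 kips (yield).
Tension yield (gross): A_g = 9.25×0.3125 = 2.8906 in². φR_n = 0.90 × 36 × 2.8906 = 93.7 kips.
Governing: min(272.0, 144.3, 93.7) = 93.7 kips → gross-section yield.

93.7 kips (gross-section yield governs)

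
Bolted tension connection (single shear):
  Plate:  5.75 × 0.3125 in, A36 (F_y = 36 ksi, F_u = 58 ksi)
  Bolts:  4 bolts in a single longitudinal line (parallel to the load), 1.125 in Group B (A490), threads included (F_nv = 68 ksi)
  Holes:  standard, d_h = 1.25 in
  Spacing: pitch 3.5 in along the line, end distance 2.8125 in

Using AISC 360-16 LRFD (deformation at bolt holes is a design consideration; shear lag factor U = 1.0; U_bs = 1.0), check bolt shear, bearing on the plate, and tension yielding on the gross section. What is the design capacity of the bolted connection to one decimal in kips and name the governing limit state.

Bolt shear: A_b = π(1.125)²/4 = 0.99402 in². φR_n = 0.75 × 68 × 0.99402 × 4 × 1 = 202.8 kips.
Bearing (0.3125 in plate, F_u = 58 ksi): end bolts L_c = 2.8125 − 1.25/2 = 2.1875, R_n = min(1.2×2.1875×0.3125×58, 2.4×1.125×0.3125×58) = 47.578 kips/bolt; interior L_c = 3.5 − 1.25 = 2.25, R_n = 48.938 kips/bolt. φR_n = 0.75 × (1×47.578 + 3×48.938) = 145.8 kips.
Tension yield (gross): A_g = 5.75×0.3125 = 1.7969 in². φR_n = 0.90 × 36 × 1.7969 = 58.2 kips.
Governing: min(202.8, 145.8, 58.2) = 58.2 kips → gross-section yield.

58.2 kips (gross-section yield governs)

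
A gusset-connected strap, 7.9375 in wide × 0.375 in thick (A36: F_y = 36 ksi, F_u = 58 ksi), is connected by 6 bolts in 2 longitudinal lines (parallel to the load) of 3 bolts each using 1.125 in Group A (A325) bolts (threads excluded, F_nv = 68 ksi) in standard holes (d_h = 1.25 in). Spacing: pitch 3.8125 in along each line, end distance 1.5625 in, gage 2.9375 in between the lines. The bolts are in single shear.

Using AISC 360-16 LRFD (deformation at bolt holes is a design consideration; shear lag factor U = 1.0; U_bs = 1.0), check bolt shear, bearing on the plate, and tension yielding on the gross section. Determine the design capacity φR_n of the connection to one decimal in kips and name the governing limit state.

Bolt shear: A_b = π(1.125)²/4 = 0.99402 in². φR_n = 0.75 × 68 × 0.99402 × 6 × 1 = 304.2 kips.
Bearing (0.375 in plate, F_u = 58 ksi): end bolts L_c = 1.5625 − 1.25/2 = 0.9375, R_n = min(1.2×0.9375×0.375×58, 2.4×1.125×0.375×58) = 24.469 kips/bolt; interior L_c = 3.8125 − 1.25 = 2.5625, R_n = 58.725 kips/bolt. φR_n = 0.75 × (2×24.469 + 4×58.725) = 212.9 kips.
Tension yield (gross): A_g = 7.9375×0.375 = 2.9766 in². φR_n = 0.90 × 36 × 2.9766 = 96.4 kips.
Governing: min(304.2, 212.9, 96.4) = 96.4 kips → gross-section yield.

96.4 kips (gross-section yield governs)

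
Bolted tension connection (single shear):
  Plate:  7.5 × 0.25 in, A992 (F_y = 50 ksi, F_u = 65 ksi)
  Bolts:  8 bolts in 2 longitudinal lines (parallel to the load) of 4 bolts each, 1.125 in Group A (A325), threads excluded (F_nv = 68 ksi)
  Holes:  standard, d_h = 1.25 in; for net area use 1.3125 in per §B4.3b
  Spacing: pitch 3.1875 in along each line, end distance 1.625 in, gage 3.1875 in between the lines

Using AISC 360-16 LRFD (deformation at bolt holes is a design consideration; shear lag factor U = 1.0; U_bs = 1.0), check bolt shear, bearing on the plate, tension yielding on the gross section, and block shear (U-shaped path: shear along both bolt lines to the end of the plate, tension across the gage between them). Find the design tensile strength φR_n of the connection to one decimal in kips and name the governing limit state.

84.4 kips (gross-section yield governs)

Bolt shear: A_b = π(1.125)²/4 = 0.99402 in². φR_n = 0.75 × 68 × 0.99402 × 8 × 1 = 405.6 kips.
Bearing (0.25 in plate, F_u = 65 ksi): end bolts L_c = 1.625 − 1.25/2 = 1, R_n = min(1.2×1×0.25×65, 2.4×1.125×0.25×65) = 19.5 kips/bolt; interior L_c = 3.1875 − 1.25 = 1.9375, R_n = 37.781 kips/bolt. φR_n = 0.75 × (2×19.5 + 6×37.781) = 199.3 kips.
Tension yield (gross): A_g = 7.5×0.25 = 1.875 in². φR_n = 0.90 × 50 × 1.875 = 84.4 kips.
Block shear: shear path 2×[1.625+3×3.1875] = 2×11.1875 in, A_gv = 5.5938, A_nv = 2×(11.1875 − 3.5×1.3125)×0.25 = 3.2969 in²; tension across gage: (3.1875 − 1×1.3125)×0.25 = 0.46875 in². R_n = min(0.6×65×3.2969, 0.6×50×5.5938) + 1.0×65×0.46875 = min(128.58, 167.81) + 30.469 = 159.05 kips. φR_n = 0.75 × 159.05 = 119.3 kips.
Governing: min(405.6, 199.3, 84.4, 119.3) = 84.4 kips → gross-section yield.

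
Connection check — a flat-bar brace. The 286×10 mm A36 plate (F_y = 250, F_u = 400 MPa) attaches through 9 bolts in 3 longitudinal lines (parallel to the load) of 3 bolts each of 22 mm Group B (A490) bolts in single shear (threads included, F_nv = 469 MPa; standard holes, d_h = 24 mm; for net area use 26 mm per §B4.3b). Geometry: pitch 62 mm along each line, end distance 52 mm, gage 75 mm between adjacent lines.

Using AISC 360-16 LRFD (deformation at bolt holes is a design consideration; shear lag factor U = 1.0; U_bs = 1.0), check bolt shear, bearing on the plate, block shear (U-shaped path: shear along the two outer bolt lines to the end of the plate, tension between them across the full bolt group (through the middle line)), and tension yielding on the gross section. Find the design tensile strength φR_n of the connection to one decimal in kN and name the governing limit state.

Bolt shear: A_b = π(22)²/4 = 380.13 mm². φR_n = 0.75 × 469 × 380.13 × 9 × 1 = 1203.4 kN.
Bearing (10 mm plate, F_u = 400 MPa): end bolts L_c = 52 − 24/2 = 40, R_n = min(1.2×40×10×400, 2.4×22×10×400) = 192 kN/bolt; interior L_c = 62 − 24 = 38, R_n = 182.4 kN/bolt. φR_n = 0.75 × (3×192 + 6×182.4) = 1252.8 kN.
Block shear: shear path 2×[52+2×62] = 2×176 mm, A_gv = 3520, A_nv = 2×(176 − 2.5×26)×10 = 2220 mm²; tension across gage: (150 − 2×26)×10 = 980 mm². R_n = min(0.6×400×2220, 0.6×250×3520) + 1.0×400×980 = min(532.8, 528) + 392 = 920 kN. φR_n = 0.75 × 920 = 690.0 kN.
Tension yield (gross): A_g = 286×10 = 2860 mm². φR_n = 0.90 × 250 × 2860 = 643.5 kN.
Governing: min(1203.4, 1252.8, 690.0, 643.5) = 643.5 kN → gross-section yield.

643.5 kN (gross-section yield governs)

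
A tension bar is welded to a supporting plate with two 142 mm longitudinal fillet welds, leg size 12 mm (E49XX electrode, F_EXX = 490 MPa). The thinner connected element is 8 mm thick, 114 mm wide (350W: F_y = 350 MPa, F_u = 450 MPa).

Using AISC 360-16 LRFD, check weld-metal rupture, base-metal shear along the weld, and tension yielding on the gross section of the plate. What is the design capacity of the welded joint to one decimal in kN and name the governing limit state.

287.3 kN (gross-section yield governs)

Weld metal: throat = 0.707×12 = 8.484 mm, L = 2×142 = 284 mm. φR_n = 0.75 × 0.6 × 490 × 8.484 × 284 = 531.3 kN.
Base metal shear (8 mm plate): yield φR_n = 1.0×0.6×350×8×284 = 477.1 kN; rupture φR_n = 0.75×0.6×450×8×284 = 460.1 kN; take 460.1 kN (rupture).
Tension yield (gross): A_g = 114×8 = 912 mm². φR_n = 0.90 × 350 × 912 = 287.3 kN.
Governing: min(531.3, 460.1, 287.3) = 287.3 kN → gross-section yield.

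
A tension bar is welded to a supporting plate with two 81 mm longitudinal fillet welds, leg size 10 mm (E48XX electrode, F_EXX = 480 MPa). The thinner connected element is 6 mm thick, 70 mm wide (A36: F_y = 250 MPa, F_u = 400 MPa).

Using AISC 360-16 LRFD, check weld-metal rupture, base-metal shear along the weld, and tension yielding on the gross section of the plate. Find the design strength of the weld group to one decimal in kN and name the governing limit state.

94.5 kN (gross-section yield governs)

Weld metal: throat = 0.707×10 = 7.07 mm, L = 2×81 = 162 mm. φR_n = 0.75 × 0.6 × 480 × 7.07 × 162 = 247.4 kN.
Base metal shear (6 mm plate): yield φR_n = 1.0×0.6×250×6×162 = 145.8 kN; rupture φR_n = 0.75×0.6×400×6×162 = 175.0 kN; take 145.8 kN (yield).
Tension yield (gross): A_g = 70×6 = 420 mm². φR_n = 0.90 × 250 × 420 = 94.5 kN.
Governing: min(247.4, 145.8, 94.5) = 94.5 kN → gross-section yield.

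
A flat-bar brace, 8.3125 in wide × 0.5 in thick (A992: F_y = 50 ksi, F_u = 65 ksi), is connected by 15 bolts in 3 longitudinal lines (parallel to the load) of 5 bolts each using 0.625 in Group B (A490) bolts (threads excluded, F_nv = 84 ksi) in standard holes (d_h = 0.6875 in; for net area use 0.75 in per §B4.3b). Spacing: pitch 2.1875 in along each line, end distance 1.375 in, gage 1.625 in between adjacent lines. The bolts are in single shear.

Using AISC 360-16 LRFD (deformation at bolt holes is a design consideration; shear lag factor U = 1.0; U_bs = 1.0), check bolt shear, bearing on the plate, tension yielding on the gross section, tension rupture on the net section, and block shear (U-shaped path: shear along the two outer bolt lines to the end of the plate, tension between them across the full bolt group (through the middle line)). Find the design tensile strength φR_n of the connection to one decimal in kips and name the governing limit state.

Bolt shear: A_b = π(0.625)²/4 = 0.3068 in². φR_n = 0.75 × 84 × 0.3068 × 15 × 1 = 289.9 kips.
Bearing (0.5 in plate, F_u = 65 ksi): end bolts L_c = 1.375 − 0.6875/2 = 1.03125, R_n = min(1.2×1.03125×0.5×65, 2.4×0.625×0.5×65) = 40.219 kips/bolt; interior L_c = 2.1875 − 0.6875 = 1.5, R_n = 48.75 kips/bolt. φR_n = 0.75 × (3×40.219 + 12×48.75) = 529.2 kips.
Tension yield (gross): A_g = 8.3125×0.5 = 4.1563 in². φR_n = 0.90 × 50 × 4.1563 = 187.0 kips.
Tension rupture (net): A_n = (8.3125 − 3×0.75)×0.5 = 3.0313 in² (U = 1.0, A_e = A_n). φR_n = 0.75 × 65 × 3.0313 = 147.8 kips.
Block shear: shear path 2×[1.375+4×2.1875] = 2×10.125 in, A_gv = 10.125, A_nv = 2×(10.125 − 4.5×0.75)×0.5 = 6.75 in²; tension across gage: (3.25 − 2×0.75)×0.5 = 0.875 in². R_n = min(0.6×65×6.75, 0.6×50×10.125) + 1.0×65×0.875 = min(263.25, 303.75) + 56.875 = 320.13 kips. φR_n = 0.75 × 320.13 = 240.1 kips.
Governing: min(289.9, 529.2, 187.0, 147.8, 240.1) = 147.8 kips → net-section rupture.

147.8 kips (net-section rupture governs)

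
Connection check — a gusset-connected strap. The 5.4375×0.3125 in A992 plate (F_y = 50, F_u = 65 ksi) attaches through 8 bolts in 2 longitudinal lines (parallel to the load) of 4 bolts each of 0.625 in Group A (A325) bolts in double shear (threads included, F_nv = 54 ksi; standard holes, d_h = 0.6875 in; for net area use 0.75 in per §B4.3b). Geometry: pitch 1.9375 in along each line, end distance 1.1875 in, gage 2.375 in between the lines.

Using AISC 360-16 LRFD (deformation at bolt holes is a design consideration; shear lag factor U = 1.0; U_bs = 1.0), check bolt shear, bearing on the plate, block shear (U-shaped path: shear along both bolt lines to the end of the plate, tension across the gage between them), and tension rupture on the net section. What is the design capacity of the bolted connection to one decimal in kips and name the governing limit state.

Bolt shear: A_b = π(0.625)²/4 = 0.3068 in². φR_n = 0.75 × 54 × 0.3068 × 8 × 2 = 198.8 kips.
Bearing (0.3125 in plate, F_u = 65 ksi): end bolts L_c = 1.1875 − 0.6875/2 = 0.84375, R_n = min(1.2×0.84375×0.3125×65, 2.4×0.625×0.3125×65) = 20.566 kips/bolt; interior L_c = 1.9375 − 0.6875 = 1.25, R_n = 30.469 kips/bolt. φR_n = 0.75 × (2×20.566 + 6×30.469) = 168.0 kips.
Block shear: shear path 2×[1.1875+3×1.9375] = 2×7 in, A_gv = 4.375, A_nv = 2×(7 − 3.5×0.75)×0.3125 = 2.7344 in²; tension across gage: (2.375 − 1×0.75)×0.3125 = 0.50781 in². R_n = min(0.6×65×2.7344, 0.6×50×4.375) + 1.0×65×0.50781 = min(106.64, 131.25) + 33.008 = 139.65 kips. φR_n = 0.75 × 139.65 = 104.7 kips.
Tension rupture (net): A_n = (5.4375 − 2×0.75)×0.3125 = 1.2305 in² (U = 1.0, A_e = A_n). φR_n = 0.75 × 65 × 1.2305 = 60.0 kips.
Governing: min(198.8, 168.0, 104.7, 60.0) = 60.0 kips → net-section rupture.

60.0 kips (net-section rupture governs)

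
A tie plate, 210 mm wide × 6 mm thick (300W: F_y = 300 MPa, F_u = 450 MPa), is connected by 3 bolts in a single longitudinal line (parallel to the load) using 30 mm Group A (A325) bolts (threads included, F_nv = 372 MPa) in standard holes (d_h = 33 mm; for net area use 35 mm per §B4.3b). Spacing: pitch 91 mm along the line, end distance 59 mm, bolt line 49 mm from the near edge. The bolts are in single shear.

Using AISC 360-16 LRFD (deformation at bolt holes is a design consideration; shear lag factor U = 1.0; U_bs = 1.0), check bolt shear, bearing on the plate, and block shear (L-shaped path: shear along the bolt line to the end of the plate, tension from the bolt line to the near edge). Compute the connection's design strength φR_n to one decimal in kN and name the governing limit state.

Bolt shear: A_b = π(30)²/4 = 706.86 mm². φR_n = 0.75 × 372 × 706.86 × 3 × 1 = 591.6 kN.
Bearing (6 mm plate, F_u = 450 MPa): end bolts L_c = 59 − 33/2 = 42.5, R_n = min(1.2×42.5×6×450, 2.4×30×6×450) = 137.7 kN/bolt; interior L_c = 91 − 33 = 58, R_n = 187.92 kN/bolt. φR_n = 0.75 × (1×137.7 + 2×187.92) = 385.2 kN.
Block shear: shear path 1×[59+2×91] = 1×241 mm, A_gv = 1446, A_nv = 1×(241 − 2.5×35)×6 = 921 mm²; tension to near edge: (49 − 0.5×35)×6 = 189 mm². R_n = min(0.6×450×921, 0.6×300×1446) + 1.0×450×189 = min(248.67, 260.28) + 85.05 = 333.72 kN. φR_n = 0.75 × 333.72 = 250.3 kN.
Governing: min(591.6, 385.2, 250.3) = 250.3 kN → block shear.

250.3 kN (block shear governs)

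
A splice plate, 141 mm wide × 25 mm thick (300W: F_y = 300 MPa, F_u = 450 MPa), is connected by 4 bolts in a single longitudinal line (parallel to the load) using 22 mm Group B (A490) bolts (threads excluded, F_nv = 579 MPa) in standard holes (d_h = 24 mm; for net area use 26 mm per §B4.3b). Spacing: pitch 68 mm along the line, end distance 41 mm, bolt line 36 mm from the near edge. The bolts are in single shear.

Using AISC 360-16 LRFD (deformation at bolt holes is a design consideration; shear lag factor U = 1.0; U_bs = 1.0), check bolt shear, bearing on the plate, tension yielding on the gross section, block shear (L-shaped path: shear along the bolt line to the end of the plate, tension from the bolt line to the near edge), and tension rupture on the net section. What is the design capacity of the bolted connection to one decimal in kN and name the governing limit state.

660.3 kN (bolt shear governs)

Bolt shear: A_b = π(22)²/4 = 380.13 mm². φR_n = 0.75 × 579 × 380.13 × 4 × 1 = 660.3 kN.
Bearing (25 mm plate, F_u = 450 MPa): end bolts L_c = 41 − 24/2 = 29, R_n = min(1.2×29×25×450, 2.4×22×25×450) = 391.5 kN/bolt; interior L_c = 68 − 24 = 44, R_n = 594 kN/bolt. φR_n = 0.75 × (1×391.5 + 3×594) = 1630.1 kN.
Tension yield (gross): A_g = 141×25 = 3525 mm². φR_n = 0.90 × 300 × 3525 = 951.8 kN.
Block shear: shear path 1×[41+3×68] = 1×245 mm, A_gv = 6125, A_nv = 1×(245 − 3.5×26)×25 = 3850 mm²; tension to near edge: (36 − 0.5×26)×25 = 575 mm². R_n = min(0.6×450×3850, 0.6×300×6125) + 1.0×450×575 = min(1039.5, 1102.5) + 258.75 = 1298.3 kN. φR_n = 0.75 × 1298.3 = 973.7 kN.
Tension rupture (net): A_n = (141 − 1×26)×25 = 2875 mm² (U = 1.0, A_e = A_n). φR_n = 0.75 × 450 × 2875 = 970.3 kN.
Governing: min(660.3, 1630.1, 951.8, 973.7, 970.3) = 660.3 kN → bolt shear.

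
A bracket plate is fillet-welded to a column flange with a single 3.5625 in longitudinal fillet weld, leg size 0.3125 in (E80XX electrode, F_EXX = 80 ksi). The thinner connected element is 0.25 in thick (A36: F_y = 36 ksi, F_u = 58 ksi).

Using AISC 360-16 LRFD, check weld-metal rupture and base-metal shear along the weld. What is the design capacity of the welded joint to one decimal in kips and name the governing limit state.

19.2 kips (base-metal shear governs)

Weld metal: throat = 0.707×0.3125 = 0.22094 in, L = 3.5625 in. φR_n = 0.75 × 0.6 × 80 × 0.22094 × 3.5625 = 28.3 kips.
Base metal shear (0.25 in plate): yield φR_n = 1.0×0.6×36×0.25×3.5625 = 19.2 kips; rupture φR_n = 0.75×0.6×58×0.25×3.5625 = 23.2 kips; take 19.2 kips (yield).
Governing: min(28.3, 19.2) = 19.2 kips → base-metal shear.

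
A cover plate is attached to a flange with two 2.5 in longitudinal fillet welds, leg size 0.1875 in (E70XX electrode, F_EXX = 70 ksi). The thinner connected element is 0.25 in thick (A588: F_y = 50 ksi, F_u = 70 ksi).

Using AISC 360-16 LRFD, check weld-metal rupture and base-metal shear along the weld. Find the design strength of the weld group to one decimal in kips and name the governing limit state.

20.9 kips (weld metal governs)

Weld metal: throat = 0.707×0.1875 = 0.13256 in, L = 2×2.5 = 5 in. φR_n = 0.75 × 0.6 × 70 × 0.13256 × 5 = 20.9 kips.
Base metal shear (0.25 in plate): yield φR_n = 1.0×0.6×50×0.25×5 = 37.5 kips; rupture φR_n = 0.75×0.6×70×0.25×5 = 39.4 kips; take 37.5 kips (yield).
Governing: min(20.9, 37.5) = 20.9 kips → weld metal.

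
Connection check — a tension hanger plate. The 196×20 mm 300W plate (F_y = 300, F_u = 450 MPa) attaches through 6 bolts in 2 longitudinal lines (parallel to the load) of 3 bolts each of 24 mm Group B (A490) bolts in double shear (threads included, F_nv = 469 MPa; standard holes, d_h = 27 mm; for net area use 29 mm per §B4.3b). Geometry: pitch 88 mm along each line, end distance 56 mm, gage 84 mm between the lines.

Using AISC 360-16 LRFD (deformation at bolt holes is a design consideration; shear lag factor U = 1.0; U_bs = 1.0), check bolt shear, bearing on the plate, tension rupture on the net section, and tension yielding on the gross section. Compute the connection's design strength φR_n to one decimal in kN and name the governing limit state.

931.5 kN (net-section rupture governs)

Bolt shear: A_b = π(24)²/4 = 452.39 mm². φR_n = 0.75 × 469 × 452.39 × 6 × 2 = 1909.5 kN.
Bearing (20 mm plate, F_u = 450 MPa): end bolts L_c = 56 − 27/2 = 42.5, R_n = min(1.2×42.5×20×450, 2.4×24×20×450) = 459 kN/bolt; interior L_c = 88 − 27 = 61, R_n = 518.4 kN/bolt. φR_n = 0.75 × (2×459 + 4×518.4) = 2243.7 kN.
Tension rupture (net): A_n = (196 − 2×29)×20 = 2760 mm² (U = 1.0, A_e = A_n). φR_n = 0.75 × 450 × 2760 = 931.5 kN.
Tension yield (gross): A_g = 196×20 = 3920 mm². φR_n = 0.90 × 300 × 3920 = 1058.4 kN.
Governing: min(1909.5, 2243.7, 931.5, 1058.4) = 931.5 kN → net-section rupture.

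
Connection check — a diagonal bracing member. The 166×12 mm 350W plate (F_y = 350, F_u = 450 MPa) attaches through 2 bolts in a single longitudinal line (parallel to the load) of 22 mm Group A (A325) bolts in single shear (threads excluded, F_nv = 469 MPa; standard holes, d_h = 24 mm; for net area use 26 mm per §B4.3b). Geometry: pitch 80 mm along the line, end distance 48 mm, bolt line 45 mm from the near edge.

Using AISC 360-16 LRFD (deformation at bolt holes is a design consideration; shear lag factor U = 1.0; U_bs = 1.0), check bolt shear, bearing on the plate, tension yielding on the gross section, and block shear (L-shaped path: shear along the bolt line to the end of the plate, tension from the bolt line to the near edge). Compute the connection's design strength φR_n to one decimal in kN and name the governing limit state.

267.4 kN (bolt shear governs)

Bolt shear: A_b = π(22)²/4 = 380.13 mm². φR_n = 0.75 × 469 × 380.13 × 2 × 1 = 267.4 kN.
Bearing (12 mm plate, F_u = 450 MPa): end bolts L_c = 48 − 24/2 = 36, R_n = min(1.2×36×12×450, 2.4×22×12×450) = 233.28 kN/bolt; interior L_c = 80 − 24 = 56, R_n = 285.12 kN/bolt. φR_n = 0.75 × (1×233.28 + 1×285.12) = 388.8 kN.
Tension yield (gross): A_g = 166×12 = 1992 mm². φR_n = 0.90 × 350 × 1992 = 627.5 kN.
Block shear: shear path 1×[48+1×80] = 1×128 mm, A_gv = 1536, A_nv = 1×(128 − 1.5×26)×12 = 1068 mm²; tension to near edge: (45 − 0.5×26)×12 = 384 mm². R_n = min(0.6×450×1068, 0.6×350×1536) + 1.0×450×384 = min(288.36, 322.56) + 172.8 = 461.16 kN. φR_n = 0.75 × 461.16 = 345.9 kN.
Governing: min(267.4, 388.8, 627.5, 345.9) = 267.4 kN → bolt shear.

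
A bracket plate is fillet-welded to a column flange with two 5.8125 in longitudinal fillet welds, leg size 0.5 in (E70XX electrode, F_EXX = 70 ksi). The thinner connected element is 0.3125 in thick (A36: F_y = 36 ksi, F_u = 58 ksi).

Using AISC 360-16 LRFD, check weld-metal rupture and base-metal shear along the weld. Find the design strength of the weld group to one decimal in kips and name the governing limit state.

Weld metal: throat = 0.707×0.5 = 0.3535 in, L = 2×5.8125 = 11.625 in. φR_n = 0.75 × 0.6 × 70 × 0.3535 × 11.625 = 129.4 kips.
Base metal shear (0.3125 in plate): yield φR_n = 1.0×0.6×36×0.3125×11.625 = 78.5 kips; rupture φR_n = 0.75×0.6×58×0.3125×11.625 = 94.8 kips; take 78.5 kips (yield).
Governing: min(129.4, 78.5) = 78.5 kips → base-metal shear.

78.5 kips (base-metal shear governs)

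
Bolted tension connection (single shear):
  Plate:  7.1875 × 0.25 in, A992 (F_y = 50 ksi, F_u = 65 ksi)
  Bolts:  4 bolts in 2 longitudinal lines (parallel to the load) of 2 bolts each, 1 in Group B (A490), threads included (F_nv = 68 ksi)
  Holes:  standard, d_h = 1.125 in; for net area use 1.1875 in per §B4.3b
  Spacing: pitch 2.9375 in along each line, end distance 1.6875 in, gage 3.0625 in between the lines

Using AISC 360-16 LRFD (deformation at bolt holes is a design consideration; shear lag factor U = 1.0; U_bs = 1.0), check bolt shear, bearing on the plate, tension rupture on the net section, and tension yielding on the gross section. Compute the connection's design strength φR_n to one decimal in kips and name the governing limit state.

Bolt shear: A_b = π(1)²/4 = 0.7854 in². φR_n = 0.75 × 68 × 0.7854 × 4 × 1 = 160.2 kips.
Bearing (0.25 in plate, F_u = 65 ksi): end bolts L_c = 1.6875 − 1.125/2 = 1.125, R_n = min(1.2×1.125×0.25×65, 2.4×1×0.25×65) = 21.938 kips/bolt; interior L_c = 2.9375 − 1.125 = 1.8125, R_n = 35.344 kips/bolt. φR_n = 0.75 × (2×21.938 + 2×35.344) = 85.9 kips.
Tension rupture (net): A_n = (7.1875 − 2×1.1875)×0.25 = 1.2031 in² (U = 1.0, A_e = A_n). φR_n = 0.75 × 65 × 1.2031 = 58.7 kips.
Tension yield (gross): A_g = 7.1875×0.25 = 1.7969 in². φR_n = 0.90 × 50 × 1.7969 = 80.9 kips.
Governing: min(160.2, 85.9, 58.7, 80.9) = 58.7 kips → net-section rupture.

58.7 kips (net-section rupture governs)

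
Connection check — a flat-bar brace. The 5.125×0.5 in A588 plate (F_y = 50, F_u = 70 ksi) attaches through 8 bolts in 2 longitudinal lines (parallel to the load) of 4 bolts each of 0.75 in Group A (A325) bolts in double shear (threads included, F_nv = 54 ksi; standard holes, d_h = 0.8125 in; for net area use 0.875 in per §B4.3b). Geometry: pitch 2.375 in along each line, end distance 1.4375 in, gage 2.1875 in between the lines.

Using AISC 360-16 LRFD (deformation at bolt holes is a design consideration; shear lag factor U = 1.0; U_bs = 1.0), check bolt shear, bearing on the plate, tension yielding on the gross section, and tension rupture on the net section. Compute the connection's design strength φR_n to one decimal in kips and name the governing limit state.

Bolt shear: A_b = π(0.75)²/4 = 0.44179 in². φR_n = 0.75 × 54 × 0.44179 × 8 × 2 = 286.3 kips.
Bearing (0.5 in plate, F_u = 70 ksi): end bolts L_c = 1.4375 − 0.8125/2 = 1.03125, R_n = min(1.2×1.03125×0.5×70, 2.4×0.75×0.5×70) = 43.313 kips/bolt; interior L_c = 2.375 − 0.8125 = 1.5625, R_n = 63 kips/bolt. φR_n = 0.75 × (2×43.313 + 6×63) = 348.5 kips.
Tension yield (gross): A_g = 5.125×0.5 = 2.5625 in². φR_n = 0.90 × 50 × 2.5625 = 115.3 kips.
Tension rupture (net): A_n = (5.125 − 2×0.875)×0.5 = 1.6875 in² (U = 1.0, A_e = A_n). φR_n = 0.75 × 70 × 1.6875 = 88.6 kips.
Governing: min(286.3, 348.5, 115.3, 88.6) = 88.6 kips → net-section rupture.

88.6 kips (net-section rupture governs)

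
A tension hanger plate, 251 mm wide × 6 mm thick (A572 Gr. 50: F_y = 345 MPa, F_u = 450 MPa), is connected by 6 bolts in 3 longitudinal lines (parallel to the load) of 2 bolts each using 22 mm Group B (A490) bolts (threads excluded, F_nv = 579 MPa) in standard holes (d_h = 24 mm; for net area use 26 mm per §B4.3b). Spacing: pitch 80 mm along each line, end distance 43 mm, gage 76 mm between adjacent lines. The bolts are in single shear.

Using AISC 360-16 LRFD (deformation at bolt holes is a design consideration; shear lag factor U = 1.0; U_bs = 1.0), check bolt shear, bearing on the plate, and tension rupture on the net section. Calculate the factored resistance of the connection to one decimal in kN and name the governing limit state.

Bolt shear: A_b = π(22)²/4 = 380.13 mm². φR_n = 0.75 × 579 × 380.13 × 6 × 1 = 990.4 kN.
Bearing (6 mm plate, F_u = 450 MPa): end bolts L_c = 43 − 24/2 = 31, R_n = min(1.2×31×6×450, 2.4×22×6×450) = 100.44 kN/bolt; interior L_c = 80 − 24 = 56, R_n = 142.56 kN/bolt. φR_n = 0.75 × (3×100.44 + 3×142.56) = 546.8 kN.
Tension rupture (net): A_n = (251 − 3×26)×6 = 1038 mm² (U = 1.0, A_e = A_n). φR_n = 0.75 × 450 × 1038 = 350.3 kN.
Governing: min(990.4, 546.8, 350.3) = 350.3 kN → net-section rupture.

350.3 kN (net-section rupture governs)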